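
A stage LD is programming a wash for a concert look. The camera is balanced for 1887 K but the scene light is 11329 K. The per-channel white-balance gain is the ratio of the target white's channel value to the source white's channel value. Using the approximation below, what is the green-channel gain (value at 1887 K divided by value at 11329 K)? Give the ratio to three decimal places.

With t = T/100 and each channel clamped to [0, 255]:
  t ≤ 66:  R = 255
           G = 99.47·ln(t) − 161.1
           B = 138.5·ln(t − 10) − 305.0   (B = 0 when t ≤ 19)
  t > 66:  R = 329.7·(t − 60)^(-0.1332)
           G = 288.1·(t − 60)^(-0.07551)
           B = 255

0.614

At 11329 K (t = 113.29):
  G = 288.1·(113.29 − 60)^(-0.07551) = 288.1·53.29^(-0.07551) = 288.1·0.74066 = 213.385.
At 1887 K (t = 18.87):
  G = 99.47·ln 18.87 − 161.1 = 99.47·2.9376 − 161.1 = 131.100.
Gain = 131.100 / 213.385 = 0.6144 → 0.614.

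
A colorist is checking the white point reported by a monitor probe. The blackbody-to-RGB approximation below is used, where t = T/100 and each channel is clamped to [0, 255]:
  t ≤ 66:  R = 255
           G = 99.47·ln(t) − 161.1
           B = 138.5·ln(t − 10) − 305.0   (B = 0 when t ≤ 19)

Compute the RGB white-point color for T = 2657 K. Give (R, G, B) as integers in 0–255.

(255, 165, 84)

t = 2657/100 = 26.57; the t ≤ 66 branch applies.
R = 255 by definition for t ≤ 66.
G = 99.47·ln 26.57 − 161.1 = 99.47·3.2798 − 161.1 = 165.140.
B = 138.5·ln(26.57 − 10) − 305.0 = 138.5·ln 16.57 − 305.0 = 138.5·2.8076 − 305.0 = 83.852.
Rounded: (255, 165, 84).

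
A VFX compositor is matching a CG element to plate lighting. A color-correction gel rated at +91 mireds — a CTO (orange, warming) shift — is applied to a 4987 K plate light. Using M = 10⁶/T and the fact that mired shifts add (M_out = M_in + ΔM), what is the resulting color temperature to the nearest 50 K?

3450 K

M_in = 10⁶/4987 = 200.52 mireds.
M_out = 200.52 + (+91) = 291.52 mireds.
T_out = 10⁶/291.52 = 3430.3 K → 3450 K.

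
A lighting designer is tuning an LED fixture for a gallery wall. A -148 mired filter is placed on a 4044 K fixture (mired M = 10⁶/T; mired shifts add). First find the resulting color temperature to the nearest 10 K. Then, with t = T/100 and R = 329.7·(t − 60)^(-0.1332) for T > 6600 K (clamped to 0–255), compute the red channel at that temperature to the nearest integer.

M_in = 10⁶/4044 = 247.28; M_out = 247.28 + (-148) = 99.28.
T_out = 10⁶/99.28 = 10072.5 K → 10070 K; t = 100.7.
R = 329.7·(100.7 − 60)^(-0.1332) = 329.7·40.7^(-0.1332) = 329.7·0.61038 = 201.243.
Rounded: 201.

201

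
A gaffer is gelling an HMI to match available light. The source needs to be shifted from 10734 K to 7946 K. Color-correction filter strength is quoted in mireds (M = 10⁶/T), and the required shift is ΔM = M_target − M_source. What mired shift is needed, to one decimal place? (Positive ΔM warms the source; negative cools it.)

+32.7 mireds

M_source = 10⁶/10734 = 93.162; M_target = 10⁶/7946 = 125.849.
ΔM = 125.849 − 93.162 = 32.688 → +32.7 mireds, a warming shift.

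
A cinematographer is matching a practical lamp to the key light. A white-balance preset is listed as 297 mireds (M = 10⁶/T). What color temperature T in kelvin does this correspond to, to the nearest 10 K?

3370 K

T = 10⁶ / 297 = 3367.00 K → 3370 K.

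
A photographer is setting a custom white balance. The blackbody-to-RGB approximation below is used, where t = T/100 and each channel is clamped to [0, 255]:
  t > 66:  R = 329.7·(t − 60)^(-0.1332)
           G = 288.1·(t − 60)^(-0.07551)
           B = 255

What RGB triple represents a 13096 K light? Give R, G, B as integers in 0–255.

t = 13096/100 = 130.96; the t > 66 branch applies.
R = 329.7·(130.96 − 60)^(-0.1332) = 329.7·70.96^(-0.1332) = 329.7·0.56682 = 186.880.
G = 288.1·(130.96 − 60)^(-0.07551) = 288.1·70.96^(-0.07551) = 288.1·0.72482 = 208.821.
B = 255 by definition for t > 66.
Rounded: (187, 209, 255).

R=187, G=209, B=255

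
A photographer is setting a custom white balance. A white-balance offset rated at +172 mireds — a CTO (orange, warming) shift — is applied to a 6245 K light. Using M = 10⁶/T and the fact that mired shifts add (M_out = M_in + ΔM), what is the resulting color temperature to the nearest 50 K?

3000 K

M_in = 10⁶/6245 = 160.13 mireds.
M_out = 160.13 + (+172) = 332.13 mireds.
T_out = 10⁶/332.13 = 3010.9 K → 3000 K.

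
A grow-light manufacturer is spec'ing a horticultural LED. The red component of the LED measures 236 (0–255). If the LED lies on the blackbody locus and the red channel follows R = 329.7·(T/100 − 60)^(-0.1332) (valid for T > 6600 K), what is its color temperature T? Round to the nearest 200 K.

(t − 60)^(-0.1332) = 236/329.7 = 0.71580.
t − 60 = 0.71580^(1/-0.1332) = 0.71580^(-7.508) = 12.307, so t = 72.307.
T = 100·t = 7231 K → 7200 K to the nearest 200 K.

7200 K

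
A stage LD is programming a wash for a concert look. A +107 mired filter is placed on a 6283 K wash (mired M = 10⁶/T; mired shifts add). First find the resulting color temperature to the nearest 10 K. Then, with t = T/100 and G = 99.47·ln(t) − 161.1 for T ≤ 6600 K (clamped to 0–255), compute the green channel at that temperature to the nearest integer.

200

M_in = 10⁶/6283 = 159.16; M_out = 159.16 + (+107) = 266.16.
T_out = 10⁶/266.16 = 3757.1 K → 3760 K; t = 37.6.
G = 99.47·ln 37.6 − 161.1 = 99.47·3.6270 − 161.1 = 199.678.
Rounded: 200.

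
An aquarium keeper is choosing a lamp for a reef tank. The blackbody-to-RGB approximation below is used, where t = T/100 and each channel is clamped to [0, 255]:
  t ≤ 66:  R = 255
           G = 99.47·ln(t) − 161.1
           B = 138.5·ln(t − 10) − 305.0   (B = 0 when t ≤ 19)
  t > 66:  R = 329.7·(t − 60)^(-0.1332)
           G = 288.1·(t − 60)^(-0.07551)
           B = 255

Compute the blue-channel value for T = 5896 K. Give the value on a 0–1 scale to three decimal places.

t = 5896/100 = 58.96; the t ≤ 66 branch applies.
B = 138.5·ln(58.96 − 10) − 305.0 = 138.5·ln 48.96 − 305.0 = 138.5·3.8910 − 305.0 = 233.904.
On a 0–1 scale: 233.904/255 = 0.9173 → 0.917.

0.917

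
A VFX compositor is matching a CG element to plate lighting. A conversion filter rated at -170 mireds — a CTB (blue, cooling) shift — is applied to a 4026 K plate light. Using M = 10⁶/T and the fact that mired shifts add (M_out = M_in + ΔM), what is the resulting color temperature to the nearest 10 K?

M_in = 10⁶/4026 = 248.39 mireds.
M_out = 248.39 + (-170) = 78.39 mireds.
T_out = 10⁶/78.39 = 12757.5 K → 12760 K.

12760 K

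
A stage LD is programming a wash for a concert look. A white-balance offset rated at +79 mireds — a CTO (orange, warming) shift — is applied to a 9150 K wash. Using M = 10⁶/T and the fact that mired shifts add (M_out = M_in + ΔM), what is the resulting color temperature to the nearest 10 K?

M_in = 10⁶/9150 = 109.29 mireds.
M_out = 109.29 + (+79) = 188.29 mireds.
T_out = 10⁶/188.29 = 5311.0 K → 5310 K.

5310 K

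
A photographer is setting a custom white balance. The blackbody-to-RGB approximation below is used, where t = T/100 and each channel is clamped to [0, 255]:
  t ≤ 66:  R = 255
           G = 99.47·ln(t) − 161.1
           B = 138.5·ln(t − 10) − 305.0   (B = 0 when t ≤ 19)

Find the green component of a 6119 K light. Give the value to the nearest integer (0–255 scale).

t = 6119/100 = 61.19; the t ≤ 66 branch applies.
G = 99.47·ln 61.19 − 161.1 = 99.47·4.1140 − 161.1 = 248.118.
Rounded: 248.

248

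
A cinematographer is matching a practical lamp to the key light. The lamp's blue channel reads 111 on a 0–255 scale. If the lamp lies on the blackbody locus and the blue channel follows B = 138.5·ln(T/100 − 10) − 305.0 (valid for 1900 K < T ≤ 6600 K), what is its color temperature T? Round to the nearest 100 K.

3000 K

ln(t − 10) = (111 + 305.0) / 138.5 = 3.0036.
t − 10 = e^3.0036 = 20.158, so t = 30.158.
T = 100·t = 3016 K → 3000 K to the nearest 100 K.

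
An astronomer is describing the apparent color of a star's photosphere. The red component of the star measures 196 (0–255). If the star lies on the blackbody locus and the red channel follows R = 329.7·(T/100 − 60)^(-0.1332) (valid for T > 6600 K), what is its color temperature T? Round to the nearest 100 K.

11000 K

(t − 60)^(-0.1332) = 196/329.7 = 0.59448.
t − 60 = 0.59448^(1/-0.1332) = 0.59448^(-7.508) = 49.621, so t = 109.621.
T = 100·t = 10962 K → 11000 K to the nearest 100 K.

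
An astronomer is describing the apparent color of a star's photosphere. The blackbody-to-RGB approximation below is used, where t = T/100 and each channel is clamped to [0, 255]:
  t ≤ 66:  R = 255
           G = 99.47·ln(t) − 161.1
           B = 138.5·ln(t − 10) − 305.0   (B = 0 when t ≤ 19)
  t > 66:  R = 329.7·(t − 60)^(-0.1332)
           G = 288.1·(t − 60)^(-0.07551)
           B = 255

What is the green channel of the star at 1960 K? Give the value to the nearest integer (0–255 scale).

t = 1960/100 = 19.6; the t ≤ 66 branch applies.
G = 99.47·ln 19.6 − 161.1 = 99.47·2.9755 − 161.1 = 134.876.
Rounded: 135.

135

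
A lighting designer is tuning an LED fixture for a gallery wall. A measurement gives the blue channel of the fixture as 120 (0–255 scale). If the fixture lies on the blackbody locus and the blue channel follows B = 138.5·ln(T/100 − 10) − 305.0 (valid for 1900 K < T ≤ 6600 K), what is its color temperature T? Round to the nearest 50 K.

3150 K

ln(t − 10) = (120 + 305.0) / 138.5 = 3.0686.
t − 10 = e^3.0686 = 21.512, so t = 31.512.
T = 100·t = 3151 K → 3150 K to the nearest 50 K.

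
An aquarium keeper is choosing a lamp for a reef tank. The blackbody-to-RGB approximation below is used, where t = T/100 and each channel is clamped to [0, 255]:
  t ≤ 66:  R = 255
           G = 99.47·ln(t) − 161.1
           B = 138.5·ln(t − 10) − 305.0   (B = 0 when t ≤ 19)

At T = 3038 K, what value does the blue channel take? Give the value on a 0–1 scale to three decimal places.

t = 3038/100 = 30.38; the t ≤ 66 branch applies.
B = 138.5·ln(30.38 − 10) − 305.0 = 138.5·ln 20.38 − 305.0 = 138.5·3.0146 − 305.0 = 112.516.
On a 0–1 scale: 112.516/255 = 0.4412 → 0.441.

0.441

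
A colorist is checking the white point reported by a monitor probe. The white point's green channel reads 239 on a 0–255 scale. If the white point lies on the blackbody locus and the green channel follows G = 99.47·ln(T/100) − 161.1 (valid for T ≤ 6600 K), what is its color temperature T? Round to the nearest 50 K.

5600 K

ln t = (239 + 161.1) / 99.47 = 4.0223.
t = e^4.0223 = 55.830.
T = 100·t = 5583 K → 5600 K to the nearest 50 K.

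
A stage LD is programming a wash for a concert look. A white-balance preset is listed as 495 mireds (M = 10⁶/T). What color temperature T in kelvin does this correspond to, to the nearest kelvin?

2020 K

T = 10⁶ / 495 = 2020.20 K → 2020 K.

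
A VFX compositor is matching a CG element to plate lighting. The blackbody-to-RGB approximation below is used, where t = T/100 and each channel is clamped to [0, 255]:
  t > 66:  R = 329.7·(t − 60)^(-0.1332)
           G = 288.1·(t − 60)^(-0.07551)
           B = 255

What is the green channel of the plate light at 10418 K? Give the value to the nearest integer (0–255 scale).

216

t = 10418/100 = 104.18; the t > 66 branch applies.
G = 288.1·(104.18 − 60)^(-0.07551) = 288.1·44.18^(-0.07551) = 288.1·0.75122 = 216.427.
Rounded: 216.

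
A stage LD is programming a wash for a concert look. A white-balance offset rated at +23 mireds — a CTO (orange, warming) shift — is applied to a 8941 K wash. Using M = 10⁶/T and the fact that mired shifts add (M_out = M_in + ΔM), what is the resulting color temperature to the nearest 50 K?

7400 K

M_in = 10⁶/8941 = 111.84 mireds.
M_out = 111.84 + (+23) = 134.84 mireds.
T_out = 10⁶/134.84 = 7416.0 K → 7400 K.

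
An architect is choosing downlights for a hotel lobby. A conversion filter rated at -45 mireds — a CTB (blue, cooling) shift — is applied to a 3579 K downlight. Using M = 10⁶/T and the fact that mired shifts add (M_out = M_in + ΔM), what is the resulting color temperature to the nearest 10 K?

4270 K

M_in = 10⁶/3579 = 279.41 mireds.
M_out = 279.41 + (-45) = 234.41 mireds.
T_out = 10⁶/234.41 = 4266.1 K → 4270 K.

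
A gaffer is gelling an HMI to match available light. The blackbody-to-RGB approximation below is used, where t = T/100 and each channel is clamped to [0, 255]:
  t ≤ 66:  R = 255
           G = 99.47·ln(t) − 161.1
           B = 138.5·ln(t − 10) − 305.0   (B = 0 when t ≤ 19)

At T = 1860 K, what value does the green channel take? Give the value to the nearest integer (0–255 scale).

t = 1860/100 = 18.6; the t ≤ 66 branch applies.
G = 99.47·ln 18.6 − 161.1 = 99.47·2.9232 − 161.1 = 129.667.
Rounded: 130.

130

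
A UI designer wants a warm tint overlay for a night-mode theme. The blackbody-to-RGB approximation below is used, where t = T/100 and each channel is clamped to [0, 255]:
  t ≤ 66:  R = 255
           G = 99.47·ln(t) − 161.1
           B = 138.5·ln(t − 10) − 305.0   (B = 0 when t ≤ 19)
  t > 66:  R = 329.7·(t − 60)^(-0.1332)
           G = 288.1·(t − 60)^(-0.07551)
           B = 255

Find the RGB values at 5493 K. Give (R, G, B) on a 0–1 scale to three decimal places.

(1.000, 0.931, 0.871)

t = 5493/100 = 54.93; the t ≤ 66 branch applies.
R = 255 by definition for t ≤ 66.
G = 99.47·ln 54.93 − 161.1 = 99.47·4.0061 − 161.1 = 237.383.
B = 138.5·ln(54.93 − 10) − 305.0 = 138.5·ln 44.93 − 305.0 = 138.5·3.8051 − 305.0 = 222.007.
Dividing each by 255: (1.0000, 0.9309, 0.8706) → (1.000, 0.931, 0.871).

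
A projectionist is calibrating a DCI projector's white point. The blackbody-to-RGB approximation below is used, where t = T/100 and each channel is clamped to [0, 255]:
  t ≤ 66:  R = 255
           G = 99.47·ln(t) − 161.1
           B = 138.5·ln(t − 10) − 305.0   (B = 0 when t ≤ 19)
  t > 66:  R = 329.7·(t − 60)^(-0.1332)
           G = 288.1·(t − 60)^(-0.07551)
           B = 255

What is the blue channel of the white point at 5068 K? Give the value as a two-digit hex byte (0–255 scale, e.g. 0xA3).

0xD0

t = 5068/100 = 50.68; the t ≤ 66 branch applies.
B = 138.5·ln(50.68 − 10) − 305.0 = 138.5·ln 40.68 − 305.0 = 138.5·3.7057 − 305.0 = 208.245.
Rounded: 208; in hex, 0xD0.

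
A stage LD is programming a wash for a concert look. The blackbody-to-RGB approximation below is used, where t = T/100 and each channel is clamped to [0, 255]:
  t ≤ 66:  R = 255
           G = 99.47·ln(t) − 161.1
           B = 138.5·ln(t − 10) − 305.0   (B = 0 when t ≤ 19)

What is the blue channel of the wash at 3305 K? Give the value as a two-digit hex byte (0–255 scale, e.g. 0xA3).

t = 3305/100 = 33.05; the t ≤ 66 branch applies.
B = 138.5·ln(33.05 − 10) − 305.0 = 138.5·ln 23.05 − 305.0 = 138.5·3.1377 − 305.0 = 129.567.
Rounded: 130; in hex, 0x82.

0x82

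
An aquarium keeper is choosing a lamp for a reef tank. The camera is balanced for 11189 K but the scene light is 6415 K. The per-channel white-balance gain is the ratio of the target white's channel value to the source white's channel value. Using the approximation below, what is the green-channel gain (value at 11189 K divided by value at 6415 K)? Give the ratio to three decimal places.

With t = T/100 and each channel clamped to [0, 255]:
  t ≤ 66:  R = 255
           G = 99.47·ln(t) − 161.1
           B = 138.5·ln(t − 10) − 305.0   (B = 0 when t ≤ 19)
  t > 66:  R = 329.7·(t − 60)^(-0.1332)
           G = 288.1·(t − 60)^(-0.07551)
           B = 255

At 6415 K (t = 64.15):
  G = 99.47·ln 64.15 − 161.1 = 99.47·4.1612 − 161.1 = 252.817.
At 11189 K (t = 111.89):
  G = 288.1·(111.89 − 60)^(-0.07551) = 288.1·51.89^(-0.07551) = 288.1·0.74215 = 213.815.
Gain = 213.815 / 252.817 = 0.8457 → 0.846.

0.846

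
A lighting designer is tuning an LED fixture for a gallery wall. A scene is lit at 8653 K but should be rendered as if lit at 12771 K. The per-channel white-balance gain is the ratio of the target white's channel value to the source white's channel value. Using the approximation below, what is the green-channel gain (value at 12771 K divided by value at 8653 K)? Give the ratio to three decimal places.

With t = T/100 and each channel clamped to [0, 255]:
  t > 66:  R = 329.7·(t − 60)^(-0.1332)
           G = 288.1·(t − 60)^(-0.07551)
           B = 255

At 8653 K (t = 86.53):
  G = 288.1·(86.53 − 60)^(-0.07551) = 288.1·26.53^(-0.07551) = 288.1·0.78072 = 224.925.
At 12771 K (t = 127.71):
  G = 288.1·(127.71 − 60)^(-0.07551) = 288.1·67.71^(-0.07551) = 288.1·0.72739 = 209.561.
Gain = 209.561 / 224.925 = 0.9317 → 0.932.

0.932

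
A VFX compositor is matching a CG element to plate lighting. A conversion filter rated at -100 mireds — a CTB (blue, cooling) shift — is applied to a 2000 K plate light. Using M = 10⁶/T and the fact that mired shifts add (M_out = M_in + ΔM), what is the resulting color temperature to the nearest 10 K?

2500 K

M_in = 10⁶/2000 = 500.00 mireds.
M_out = 500.00 + (-100) = 400.00 mireds.
T_out = 10⁶/400.00 = 2500.0 K → 2500 K.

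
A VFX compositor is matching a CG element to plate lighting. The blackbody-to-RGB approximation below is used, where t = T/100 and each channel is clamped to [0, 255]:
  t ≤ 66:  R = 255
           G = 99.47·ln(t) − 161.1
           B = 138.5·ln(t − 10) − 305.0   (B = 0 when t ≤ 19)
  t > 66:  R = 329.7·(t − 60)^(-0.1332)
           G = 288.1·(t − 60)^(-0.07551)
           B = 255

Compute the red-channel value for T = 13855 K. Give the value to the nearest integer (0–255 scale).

t = 13855/100 = 138.55; the t > 66 branch applies.
R = 329.7·(138.55 − 60)^(-0.1332) = 329.7·78.55^(-0.1332) = 329.7·0.55920 = 184.368.
Rounded: 184.

184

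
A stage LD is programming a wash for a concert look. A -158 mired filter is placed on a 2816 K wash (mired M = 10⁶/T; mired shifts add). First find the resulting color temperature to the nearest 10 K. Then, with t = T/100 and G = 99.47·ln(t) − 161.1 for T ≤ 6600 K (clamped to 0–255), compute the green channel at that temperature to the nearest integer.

M_in = 10⁶/2816 = 355.11; M_out = 355.11 + (-158) = 197.11.
T_out = 10⁶/197.11 = 5073.2 K → 5070 K; t = 50.7.
G = 99.47·ln 50.7 − 161.1 = 99.47·3.9259 − 161.1 = 229.412.
Rounded: 229.

229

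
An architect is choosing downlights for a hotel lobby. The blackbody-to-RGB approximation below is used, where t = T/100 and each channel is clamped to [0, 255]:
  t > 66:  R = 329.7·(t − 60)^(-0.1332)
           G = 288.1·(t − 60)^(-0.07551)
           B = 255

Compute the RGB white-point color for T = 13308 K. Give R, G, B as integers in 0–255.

R=186, G=208, B=255

t = 13308/100 = 133.08; the t > 66 branch applies.
R = 329.7·(133.08 − 60)^(-0.1332) = 329.7·73.08^(-0.1332) = 329.7·0.56460 = 186.149.
G = 288.1·(133.08 − 60)^(-0.07551) = 288.1·73.08^(-0.07551) = 288.1·0.72321 = 208.357.
B = 255 by definition for t > 66.
Rounded: (186, 208, 255).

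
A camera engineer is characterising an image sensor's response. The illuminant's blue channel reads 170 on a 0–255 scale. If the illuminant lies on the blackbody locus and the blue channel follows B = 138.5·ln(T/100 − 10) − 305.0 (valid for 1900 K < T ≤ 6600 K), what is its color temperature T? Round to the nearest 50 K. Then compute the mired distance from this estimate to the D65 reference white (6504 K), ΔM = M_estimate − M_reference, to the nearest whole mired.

ln(t − 10) = (170 + 305.0) / 138.5 = 3.4296.
t − 10 = e^3.4296 = 30.864, so t = 40.864.
T = 100·t = 4086 K → 4100 K to the nearest 50 K.
M_estimate = 10⁶/4100 = 243.90; M_reference = 10⁶/6504 = 153.75.
ΔM = 243.90 − 153.75 = 90.15 → +90 mireds.

+90 mireds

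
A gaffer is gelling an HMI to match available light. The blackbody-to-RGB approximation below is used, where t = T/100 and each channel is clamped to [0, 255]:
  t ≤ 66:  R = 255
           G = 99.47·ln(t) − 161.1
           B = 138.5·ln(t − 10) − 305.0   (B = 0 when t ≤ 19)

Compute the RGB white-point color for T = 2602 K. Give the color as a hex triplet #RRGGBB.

#FFA34F

t = 2602/100 = 26.02; the t ≤ 66 branch applies.
R = 255 by definition for t ≤ 66.
G = 99.47·ln 26.02 − 161.1 = 99.47·3.2589 − 161.1 = 163.059.
B = 138.5·ln(26.02 − 10) − 305.0 = 138.5·ln 16.02 − 305.0 = 138.5·2.7738 − 305.0 = 79.177.
Rounded: (255, 163, 79).
In hex: #FFA34F.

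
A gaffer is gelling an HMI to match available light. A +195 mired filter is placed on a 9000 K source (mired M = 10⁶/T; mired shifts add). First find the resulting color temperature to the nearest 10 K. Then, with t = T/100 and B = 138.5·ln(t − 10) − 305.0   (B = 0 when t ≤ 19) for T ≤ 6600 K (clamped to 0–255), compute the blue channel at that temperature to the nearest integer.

M_in = 10⁶/9000 = 111.11; M_out = 111.11 + (+195) = 306.11.
T_out = 10⁶/306.11 = 3266.8 K → 3270 K; t = 32.7.
B = 138.5·ln(32.7 − 10) − 305.0 = 138.5·ln 22.7 − 305.0 = 138.5·3.1224 − 305.0 = 127.448.
Rounded: 127.

127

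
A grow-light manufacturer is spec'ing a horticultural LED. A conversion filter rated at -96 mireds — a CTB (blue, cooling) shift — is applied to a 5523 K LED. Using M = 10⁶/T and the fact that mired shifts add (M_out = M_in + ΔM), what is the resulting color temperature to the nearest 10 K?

M_in = 10⁶/5523 = 181.06 mireds.
M_out = 181.06 + (-96) = 85.06 mireds.
T_out = 10⁶/85.06 = 11756.3 K → 11760 K.

11760 K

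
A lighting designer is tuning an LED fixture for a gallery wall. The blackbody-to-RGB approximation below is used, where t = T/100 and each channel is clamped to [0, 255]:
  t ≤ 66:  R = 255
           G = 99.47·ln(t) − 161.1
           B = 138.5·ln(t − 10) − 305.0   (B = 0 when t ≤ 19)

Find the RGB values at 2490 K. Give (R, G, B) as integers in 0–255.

t = 2490/100 = 24.9; the t ≤ 66 branch applies.
R = 255 by definition for t ≤ 66.
G = 99.47·ln 24.9 − 161.1 = 99.47·3.2149 − 161.1 = 158.683.
B = 138.5·ln(24.9 − 10) − 305.0 = 138.5·ln 14.9 − 305.0 = 138.5·2.7014 − 305.0 = 69.139.
Rounded: (255, 159, 69).

(255, 159, 69)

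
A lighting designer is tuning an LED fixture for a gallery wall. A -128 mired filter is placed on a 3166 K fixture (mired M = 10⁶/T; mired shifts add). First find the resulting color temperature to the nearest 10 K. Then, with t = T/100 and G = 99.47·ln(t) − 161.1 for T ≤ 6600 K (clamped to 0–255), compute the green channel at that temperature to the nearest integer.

234

M_in = 10⁶/3166 = 315.86; M_out = 315.86 + (-128) = 187.86.
T_out = 10⁶/187.86 = 5323.2 K → 5320 K; t = 53.2.
G = 99.47·ln 53.2 − 161.1 = 99.47·3.9741 − 161.1 = 234.200.
Rounded: 234.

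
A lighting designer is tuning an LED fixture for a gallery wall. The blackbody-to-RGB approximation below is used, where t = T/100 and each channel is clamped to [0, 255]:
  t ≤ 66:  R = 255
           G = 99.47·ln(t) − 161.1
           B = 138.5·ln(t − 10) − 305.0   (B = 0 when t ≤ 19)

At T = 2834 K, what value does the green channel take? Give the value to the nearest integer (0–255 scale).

t = 2834/100 = 28.34; the t ≤ 66 branch applies.
G = 99.47·ln 28.34 − 161.1 = 99.47·3.3443 − 161.1 = 171.555.
Rounded: 172.

172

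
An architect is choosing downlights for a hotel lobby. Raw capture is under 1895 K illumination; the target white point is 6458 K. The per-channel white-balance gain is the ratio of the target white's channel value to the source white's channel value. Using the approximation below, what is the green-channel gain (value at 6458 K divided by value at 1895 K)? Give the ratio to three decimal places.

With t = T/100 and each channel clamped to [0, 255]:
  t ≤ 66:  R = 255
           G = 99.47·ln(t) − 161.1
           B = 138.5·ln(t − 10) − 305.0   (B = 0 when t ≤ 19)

1.927

At 1895 K (t = 18.95):
  G = 99.47·ln 18.95 − 161.1 = 99.47·2.9418 − 161.1 = 131.521.
At 6458 K (t = 64.58):
  G = 99.47·ln 64.58 − 161.1 = 99.47·4.1679 − 161.1 = 253.481.
Gain = 253.481 / 131.521 = 1.9273 → 1.927.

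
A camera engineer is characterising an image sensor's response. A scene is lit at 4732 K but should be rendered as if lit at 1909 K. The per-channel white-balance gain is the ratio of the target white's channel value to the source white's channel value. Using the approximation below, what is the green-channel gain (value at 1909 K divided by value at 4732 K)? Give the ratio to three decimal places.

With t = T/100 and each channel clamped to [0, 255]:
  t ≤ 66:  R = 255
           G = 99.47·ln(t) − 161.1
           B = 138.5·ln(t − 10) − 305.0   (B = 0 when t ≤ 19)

At 4732 K (t = 47.32):
  G = 99.47·ln 47.32 − 161.1 = 99.47·3.8569 − 161.1 = 222.549.
At 1909 K (t = 19.09):
  G = 99.47·ln 19.09 − 161.1 = 99.47·2.9492 − 161.1 = 132.253.
Gain = 132.253 / 222.549 = 0.5943 → 0.594.

0.594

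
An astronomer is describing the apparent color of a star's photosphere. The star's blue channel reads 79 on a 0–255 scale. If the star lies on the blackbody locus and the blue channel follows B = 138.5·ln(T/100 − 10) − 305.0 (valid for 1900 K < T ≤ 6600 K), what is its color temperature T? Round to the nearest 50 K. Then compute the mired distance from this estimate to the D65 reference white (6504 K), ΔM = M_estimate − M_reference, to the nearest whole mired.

+231 mireds

ln(t − 10) = (79 + 305.0) / 138.5 = 2.7726.
t − 10 = e^2.7726 = 16.000, so t = 26.000.
T = 100·t = 2600 K → 2600 K to the nearest 50 K.
M_estimate = 10⁶/2600 = 384.62; M_reference = 10⁶/6504 = 153.75.
ΔM = 384.62 − 153.75 = 230.86 → +231 mireds.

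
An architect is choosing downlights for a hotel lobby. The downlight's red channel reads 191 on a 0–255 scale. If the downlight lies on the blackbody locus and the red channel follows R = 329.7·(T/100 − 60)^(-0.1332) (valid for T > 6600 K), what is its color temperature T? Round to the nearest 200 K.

(t − 60)^(-0.1332) = 191/329.7 = 0.57931.
t − 60 = 0.57931^(1/-0.1332) = 0.57931^(-7.508) = 60.245, so t = 120.245.
T = 100·t = 12025 K → 12000 K to the nearest 200 K.

12000 K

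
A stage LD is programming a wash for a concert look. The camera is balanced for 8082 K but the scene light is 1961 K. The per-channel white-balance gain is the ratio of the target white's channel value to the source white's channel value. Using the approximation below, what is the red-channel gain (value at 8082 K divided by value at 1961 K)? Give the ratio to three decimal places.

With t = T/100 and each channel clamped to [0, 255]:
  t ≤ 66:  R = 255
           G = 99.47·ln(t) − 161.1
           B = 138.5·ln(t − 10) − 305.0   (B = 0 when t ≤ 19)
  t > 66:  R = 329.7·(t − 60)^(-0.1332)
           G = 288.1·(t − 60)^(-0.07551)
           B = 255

At 1961 K (t = 19.61):
  R = 255 by definition for t ≤ 66.
At 8082 K (t = 80.82):
  R = 329.7·(80.82 − 60)^(-0.1332) = 329.7·20.82^(-0.1332) = 329.7·0.66739 = 220.038.
Gain = 220.038 / 255.000 = 0.8629 → 0.863.

0.863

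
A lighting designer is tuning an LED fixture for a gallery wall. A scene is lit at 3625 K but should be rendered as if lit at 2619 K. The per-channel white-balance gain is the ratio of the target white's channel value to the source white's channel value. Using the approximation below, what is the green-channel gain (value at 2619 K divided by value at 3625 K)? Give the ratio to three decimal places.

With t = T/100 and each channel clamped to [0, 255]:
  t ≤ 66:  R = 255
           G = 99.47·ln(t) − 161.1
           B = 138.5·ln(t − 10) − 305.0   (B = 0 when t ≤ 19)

At 3625 K (t = 36.25):
  G = 99.47·ln 36.25 − 161.1 = 99.47·3.5904 − 161.1 = 196.041.
At 2619 K (t = 26.19):
  G = 99.47·ln 26.19 − 161.1 = 99.47·3.2654 − 161.1 = 163.707.
Gain = 163.707 / 196.041 = 0.8351 → 0.835.

0.835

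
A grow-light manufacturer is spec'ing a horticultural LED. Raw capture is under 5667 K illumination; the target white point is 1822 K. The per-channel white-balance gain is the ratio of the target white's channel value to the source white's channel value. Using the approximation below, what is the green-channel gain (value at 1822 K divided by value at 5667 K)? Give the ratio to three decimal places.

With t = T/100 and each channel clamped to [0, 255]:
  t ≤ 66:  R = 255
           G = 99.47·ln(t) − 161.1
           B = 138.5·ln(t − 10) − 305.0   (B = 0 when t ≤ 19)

0.531

At 5667 K (t = 56.67):
  G = 99.47·ln 56.67 − 161.1 = 99.47·4.0372 − 161.1 = 240.485.
At 1822 K (t = 18.22):
  G = 99.47·ln 18.22 − 161.1 = 99.47·2.9025 − 161.1 = 127.614.
Gain = 127.614 / 240.485 = 0.5307 → 0.531.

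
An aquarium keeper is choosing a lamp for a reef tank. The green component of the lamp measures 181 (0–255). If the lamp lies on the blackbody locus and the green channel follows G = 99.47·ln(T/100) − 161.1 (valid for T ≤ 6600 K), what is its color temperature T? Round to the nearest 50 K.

ln t = (181 + 161.1) / 99.47 = 3.4392.
t = e^3.4392 = 31.163.
T = 100·t = 3116 K → 3100 K to the nearest 50 K.

3100 K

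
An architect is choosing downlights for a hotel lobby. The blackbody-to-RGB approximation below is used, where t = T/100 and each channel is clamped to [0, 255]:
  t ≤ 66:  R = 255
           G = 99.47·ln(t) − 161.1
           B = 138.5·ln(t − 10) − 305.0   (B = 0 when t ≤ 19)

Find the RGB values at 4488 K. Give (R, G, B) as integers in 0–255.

t = 4488/100 = 44.88; the t ≤ 66 branch applies.
R = 255 by definition for t ≤ 66.
G = 99.47·ln 44.88 − 161.1 = 99.47·3.8040 − 161.1 = 217.283.
B = 138.5·ln(44.88 − 10) − 305.0 = 138.5·ln 34.88 − 305.0 = 138.5·3.5519 − 305.0 = 186.940.
Rounded: (255, 217, 187).

(255, 217, 187)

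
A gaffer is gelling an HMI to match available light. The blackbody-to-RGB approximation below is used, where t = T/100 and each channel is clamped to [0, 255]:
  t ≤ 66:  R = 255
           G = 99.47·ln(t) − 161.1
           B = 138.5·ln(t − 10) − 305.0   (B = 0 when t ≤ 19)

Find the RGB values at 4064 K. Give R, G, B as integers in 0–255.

R=255, G=207, B=169

t = 4064/100 = 40.64; the t ≤ 66 branch applies.
R = 255 by definition for t ≤ 66.
G = 99.47·ln 40.64 − 161.1 = 99.47·3.7048 − 161.1 = 207.412.
B = 138.5·ln(40.64 − 10) − 305.0 = 138.5·ln 30.64 − 305.0 = 138.5·3.4223 − 305.0 = 168.989.
Rounded: (255, 207, 169).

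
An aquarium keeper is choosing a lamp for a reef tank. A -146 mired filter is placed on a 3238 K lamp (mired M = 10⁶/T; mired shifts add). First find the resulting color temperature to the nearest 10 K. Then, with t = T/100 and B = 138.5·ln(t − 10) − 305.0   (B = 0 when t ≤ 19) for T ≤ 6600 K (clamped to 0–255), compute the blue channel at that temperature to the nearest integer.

241

M_in = 10⁶/3238 = 308.83; M_out = 308.83 + (-146) = 162.83.
T_out = 10⁶/162.83 = 6141.3 K → 6140 K; t = 61.4.
B = 138.5·ln(61.4 − 10) − 305.0 = 138.5·ln 51.4 − 305.0 = 138.5·3.9396 − 305.0 = 240.640.
Rounded: 241.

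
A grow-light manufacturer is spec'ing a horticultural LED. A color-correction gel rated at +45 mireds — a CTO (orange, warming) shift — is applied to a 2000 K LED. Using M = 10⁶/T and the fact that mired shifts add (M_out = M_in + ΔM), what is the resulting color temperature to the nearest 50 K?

M_in = 10⁶/2000 = 500.00 mireds.
M_out = 500.00 + (+45) = 545.00 mireds.
T_out = 10⁶/545.00 = 1834.9 K → 1850 K.

1850 K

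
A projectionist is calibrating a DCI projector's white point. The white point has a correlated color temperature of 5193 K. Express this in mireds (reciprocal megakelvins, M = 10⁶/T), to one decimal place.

M = 10⁶ / 5193 = 192.567 → 192.6 mireds.

192.6 mireds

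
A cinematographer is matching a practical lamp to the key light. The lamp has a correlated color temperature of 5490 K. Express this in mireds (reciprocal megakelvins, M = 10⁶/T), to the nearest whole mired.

182 mireds

M = 10⁶ / 5490 = 182.149 → 182 mireds.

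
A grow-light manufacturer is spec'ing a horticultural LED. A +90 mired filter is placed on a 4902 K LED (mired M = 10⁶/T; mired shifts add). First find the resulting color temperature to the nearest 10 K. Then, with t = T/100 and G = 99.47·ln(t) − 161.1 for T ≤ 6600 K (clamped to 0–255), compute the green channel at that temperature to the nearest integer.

190

M_in = 10⁶/4902 = 204.00; M_out = 204.00 + (+90) = 294.00.
T_out = 10⁶/294.00 = 3401.4 K → 3400 K; t = 34.
G = 99.47·ln 34 − 161.1 = 99.47·3.5264 − 161.1 = 189.667.
Rounded: 190.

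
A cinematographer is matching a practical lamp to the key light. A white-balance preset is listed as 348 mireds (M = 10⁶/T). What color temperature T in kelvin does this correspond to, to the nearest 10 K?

T = 10⁶ / 348 = 2873.56 K → 2870 K.

2870 K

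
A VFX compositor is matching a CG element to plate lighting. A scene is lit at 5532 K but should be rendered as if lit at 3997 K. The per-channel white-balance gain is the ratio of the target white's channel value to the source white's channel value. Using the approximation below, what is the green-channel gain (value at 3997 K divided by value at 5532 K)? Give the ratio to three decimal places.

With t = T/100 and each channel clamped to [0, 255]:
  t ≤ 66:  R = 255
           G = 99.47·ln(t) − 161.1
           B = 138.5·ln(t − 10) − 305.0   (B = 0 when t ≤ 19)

At 5532 K (t = 55.32):
  G = 99.47·ln 55.32 − 161.1 = 99.47·4.0131 − 161.1 = 238.086.
At 3997 K (t = 39.97):
  G = 99.47·ln 39.97 − 161.1 = 99.47·3.6881 − 161.1 = 205.758.
Gain = 205.758 / 238.086 = 0.8642 → 0.864.

0.864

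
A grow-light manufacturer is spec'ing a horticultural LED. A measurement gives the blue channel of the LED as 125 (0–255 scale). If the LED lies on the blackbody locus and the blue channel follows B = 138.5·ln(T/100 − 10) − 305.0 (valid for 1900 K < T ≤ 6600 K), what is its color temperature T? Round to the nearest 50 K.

3250 K

ln(t − 10) = (125 + 305.0) / 138.5 = 3.1047.
t − 10 = e^3.1047 = 22.302, so t = 32.302.
T = 100·t = 3230 K → 3250 K to the nearest 50 K.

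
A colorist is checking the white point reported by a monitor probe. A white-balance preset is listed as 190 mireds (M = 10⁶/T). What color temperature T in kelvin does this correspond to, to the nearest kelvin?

5263 K

T = 10⁶ / 190 = 5263.16 K → 5263 K.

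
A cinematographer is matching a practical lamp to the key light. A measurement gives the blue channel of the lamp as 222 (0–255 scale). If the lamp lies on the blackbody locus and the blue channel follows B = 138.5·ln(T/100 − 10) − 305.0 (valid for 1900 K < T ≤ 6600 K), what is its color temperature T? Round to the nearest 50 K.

5500 K

ln(t − 10) = (222 + 305.0) / 138.5 = 3.8051.
t − 10 = e^3.8051 = 44.928, so t = 54.928.
T = 100·t = 5493 K → 5500 K to the nearest 50 K.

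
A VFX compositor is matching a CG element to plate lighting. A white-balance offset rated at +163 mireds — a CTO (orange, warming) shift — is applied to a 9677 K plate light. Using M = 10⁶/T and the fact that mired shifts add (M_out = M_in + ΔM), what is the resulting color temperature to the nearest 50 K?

3750 K

M_in = 10⁶/9677 = 103.34 mireds.
M_out = 103.34 + (+163) = 266.34 mireds.
T_out = 10⁶/266.34 = 3754.6 K → 3750 K.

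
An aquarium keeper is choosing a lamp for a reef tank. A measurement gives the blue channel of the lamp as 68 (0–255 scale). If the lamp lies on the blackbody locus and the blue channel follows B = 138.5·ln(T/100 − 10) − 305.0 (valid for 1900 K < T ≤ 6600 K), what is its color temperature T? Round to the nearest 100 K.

2500 K

ln(t − 10) = (68 + 305.0) / 138.5 = 2.6931.
t − 10 = e^2.6931 = 14.778, so t = 24.778.
T = 100·t = 2478 K → 2500 K to the nearest 100 K.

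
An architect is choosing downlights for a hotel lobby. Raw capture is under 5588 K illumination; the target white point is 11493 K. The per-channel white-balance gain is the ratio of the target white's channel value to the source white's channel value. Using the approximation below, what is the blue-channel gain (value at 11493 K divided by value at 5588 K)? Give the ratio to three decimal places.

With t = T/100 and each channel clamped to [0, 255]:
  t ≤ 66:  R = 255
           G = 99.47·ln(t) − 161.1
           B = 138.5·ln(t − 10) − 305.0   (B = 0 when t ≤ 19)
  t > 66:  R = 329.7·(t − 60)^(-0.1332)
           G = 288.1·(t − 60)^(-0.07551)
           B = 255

1.134

At 5588 K (t = 55.88):
  B = 138.5·ln(55.88 − 10) − 305.0 = 138.5·ln 45.88 − 305.0 = 138.5·3.8260 − 305.0 = 224.905.
At 11493 K (t = 114.93):
  B = 255 by definition for t > 66.
Gain = 255.000 / 224.905 = 1.1338 → 1.134.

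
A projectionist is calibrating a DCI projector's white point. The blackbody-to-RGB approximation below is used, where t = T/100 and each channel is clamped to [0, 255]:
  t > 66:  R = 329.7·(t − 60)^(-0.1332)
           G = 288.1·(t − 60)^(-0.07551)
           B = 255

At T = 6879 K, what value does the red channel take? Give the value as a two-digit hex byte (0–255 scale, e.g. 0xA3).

0xF7

t = 6879/100 = 68.79; the t > 66 branch applies.
R = 329.7·(68.79 − 60)^(-0.1332) = 329.7·8.79^(-0.1332) = 329.7·0.74862 = 246.820.
Rounded: 247; in hex, 0xF7.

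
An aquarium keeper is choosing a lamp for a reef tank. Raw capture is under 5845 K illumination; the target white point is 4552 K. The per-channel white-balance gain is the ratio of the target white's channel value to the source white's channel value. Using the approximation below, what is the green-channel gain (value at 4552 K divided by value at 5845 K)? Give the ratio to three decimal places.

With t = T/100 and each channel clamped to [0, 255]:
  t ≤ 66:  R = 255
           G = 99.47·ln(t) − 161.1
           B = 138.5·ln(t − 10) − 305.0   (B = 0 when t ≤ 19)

At 5845 K (t = 58.45):
  G = 99.47·ln 58.45 − 161.1 = 99.47·4.0682 − 161.1 = 243.561.
At 4552 K (t = 45.52):
  G = 99.47·ln 45.52 − 161.1 = 99.47·3.8182 − 161.1 = 218.692.
Gain = 218.692 / 243.561 = 0.8979 → 0.898.

0.898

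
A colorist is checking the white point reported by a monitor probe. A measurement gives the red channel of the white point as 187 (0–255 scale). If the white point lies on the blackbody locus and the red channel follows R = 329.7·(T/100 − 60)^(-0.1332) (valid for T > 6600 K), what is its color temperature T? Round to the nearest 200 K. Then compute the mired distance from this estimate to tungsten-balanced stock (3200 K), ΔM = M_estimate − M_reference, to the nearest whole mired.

(t − 60)^(-0.1332) = 187/329.7 = 0.56718.
t − 60 = 0.56718^(1/-0.1332) = 0.56718^(-7.508) = 70.620, so t = 130.620.
T = 100·t = 13062 K → 13000 K to the nearest 200 K.
M_estimate = 10⁶/13000 = 76.92; M_reference = 10⁶/3200 = 312.50.
ΔM = 76.92 − 312.50 = -235.58 → -236 mireds.

-236 mireds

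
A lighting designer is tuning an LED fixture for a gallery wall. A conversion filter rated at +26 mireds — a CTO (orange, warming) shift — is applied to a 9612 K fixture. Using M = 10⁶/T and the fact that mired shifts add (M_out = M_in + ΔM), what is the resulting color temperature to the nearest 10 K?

7690 K

M_in = 10⁶/9612 = 104.04 mireds.
M_out = 104.04 + (+26) = 130.04 mireds.
T_out = 10⁶/130.04 = 7690.1 K → 7690 K.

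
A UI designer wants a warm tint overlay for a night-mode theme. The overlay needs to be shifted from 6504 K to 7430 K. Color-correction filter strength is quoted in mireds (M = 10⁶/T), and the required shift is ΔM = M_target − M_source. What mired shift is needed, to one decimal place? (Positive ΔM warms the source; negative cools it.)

M_source = 10⁶/6504 = 153.752; M_target = 10⁶/7430 = 134.590.
ΔM = 134.590 − 153.752 = -19.162 → -19.2 mireds, a cooling shift.

-19.2 mireds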